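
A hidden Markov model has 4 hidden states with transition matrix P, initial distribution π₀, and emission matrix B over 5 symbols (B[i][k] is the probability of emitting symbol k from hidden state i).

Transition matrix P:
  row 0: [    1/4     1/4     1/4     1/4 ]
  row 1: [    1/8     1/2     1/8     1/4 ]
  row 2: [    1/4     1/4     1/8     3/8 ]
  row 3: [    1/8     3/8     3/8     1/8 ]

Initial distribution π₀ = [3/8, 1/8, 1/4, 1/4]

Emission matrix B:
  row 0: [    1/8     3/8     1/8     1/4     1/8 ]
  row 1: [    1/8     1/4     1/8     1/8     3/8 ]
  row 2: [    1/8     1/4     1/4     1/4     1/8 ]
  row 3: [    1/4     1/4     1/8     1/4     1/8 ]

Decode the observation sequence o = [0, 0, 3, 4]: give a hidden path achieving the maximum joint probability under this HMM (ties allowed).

path = [3, 2, 3, 1]

t=0: δ = [4.688e-02, 1.562e-02, 3.125e-02, 6.250e-02]  (obs o_0=0)
t=1: δ = [1.465e-03, 2.930e-03, 2.930e-03, 2.930e-03]  ψ = [0, 3, 3, 0]  (obs o_1=0)
t=2: δ = [1.831e-04, 1.831e-04, 2.747e-04, 2.747e-04]  ψ = [2, 1, 3, 2]  (obs o_2=3)
t=3: δ = [8.583e-06, 3.862e-05, 1.287e-05, 1.287e-05]  ψ = [2, 3, 3, 2]  (obs o_3=4)
backtrack: best end state = 1; path = [3, 2, 3, 1]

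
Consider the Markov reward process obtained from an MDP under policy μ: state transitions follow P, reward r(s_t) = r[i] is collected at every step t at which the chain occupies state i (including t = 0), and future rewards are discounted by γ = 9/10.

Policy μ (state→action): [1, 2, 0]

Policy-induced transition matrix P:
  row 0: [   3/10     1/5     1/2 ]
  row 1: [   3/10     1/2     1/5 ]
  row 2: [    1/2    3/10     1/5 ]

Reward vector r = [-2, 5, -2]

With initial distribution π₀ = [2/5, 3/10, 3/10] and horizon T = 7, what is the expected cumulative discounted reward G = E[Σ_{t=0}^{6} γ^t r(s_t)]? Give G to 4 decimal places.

t=0: π = [0.4000, 0.3000, 0.3000], E[r] = 0.1000, γ^t·E[r] = 0.100000, running G = 0.100000
t=1: π = [0.3600, 0.3200, 0.3200], E[r] = 0.2400, γ^t·E[r] = 0.216000, running G = 0.316000
t=2: π = [0.3640, 0.3280, 0.3080], E[r] = 0.2960, γ^t·E[r] = 0.239760, running G = 0.555760
t=3: π = [0.3616, 0.3292, 0.3092], E[r] = 0.3044, γ^t·E[r] = 0.221908, running G = 0.777668
t=4: π = [0.3618, 0.3297, 0.3085], E[r] = 0.3078, γ^t·E[r] = 0.201921, running G = 0.979589
t=5: π = [0.3617, 0.3298, 0.3086], E[r] = 0.3083, γ^t·E[r] = 0.182027, running G = 1.161616
t=6: π = [0.3617, 0.3298, 0.3085], E[r] = 0.3085, γ^t·E[r] = 0.163931, running G = 1.325547

G = 1.3255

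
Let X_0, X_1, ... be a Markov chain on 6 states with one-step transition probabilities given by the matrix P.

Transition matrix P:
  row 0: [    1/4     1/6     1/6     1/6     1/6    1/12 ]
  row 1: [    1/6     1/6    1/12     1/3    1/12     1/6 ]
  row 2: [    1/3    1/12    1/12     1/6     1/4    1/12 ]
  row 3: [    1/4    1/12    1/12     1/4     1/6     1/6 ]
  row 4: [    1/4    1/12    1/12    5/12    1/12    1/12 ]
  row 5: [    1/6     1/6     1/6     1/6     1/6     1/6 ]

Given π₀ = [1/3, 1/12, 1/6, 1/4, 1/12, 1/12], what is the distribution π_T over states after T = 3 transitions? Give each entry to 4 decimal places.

π = [0.2390, 0.1238, 0.1135, 0.2461, 0.1531, 0.1245]

t=0: π = [0.3333, 0.0833, 0.1667, 0.2500, 0.0833, 0.0833]
t=1: π = [0.2500, 0.1250, 0.1181, 0.2222, 0.1667, 0.1181]
t=2: π = [0.2396, 0.1244, 0.1140, 0.2477, 0.1522, 0.1221]
t=3: π = [0.2390, 0.1238, 0.1135, 0.2461, 0.1531, 0.1245]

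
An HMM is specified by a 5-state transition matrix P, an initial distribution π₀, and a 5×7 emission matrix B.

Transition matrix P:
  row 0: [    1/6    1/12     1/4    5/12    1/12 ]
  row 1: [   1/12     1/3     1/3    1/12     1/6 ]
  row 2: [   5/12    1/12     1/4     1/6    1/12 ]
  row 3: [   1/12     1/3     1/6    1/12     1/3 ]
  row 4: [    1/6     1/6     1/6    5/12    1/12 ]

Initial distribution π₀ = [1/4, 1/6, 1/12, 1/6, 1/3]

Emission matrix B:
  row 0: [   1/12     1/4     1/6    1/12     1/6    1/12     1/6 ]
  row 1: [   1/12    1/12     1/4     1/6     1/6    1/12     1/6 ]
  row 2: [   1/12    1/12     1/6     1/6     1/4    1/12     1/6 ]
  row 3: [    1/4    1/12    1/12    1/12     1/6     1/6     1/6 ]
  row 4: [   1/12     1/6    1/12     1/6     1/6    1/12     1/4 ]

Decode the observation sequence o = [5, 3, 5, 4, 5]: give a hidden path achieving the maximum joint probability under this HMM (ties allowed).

path = [3, 4, 3, 4, 3]

t=0: δ = [2.083e-02, 1.389e-02, 6.944e-03, 2.778e-02, 2.778e-02]  (obs o_0=5)
t=1: δ = [3.858e-04, 1.543e-03, 8.681e-04, 9.645e-04, 1.543e-03]  ψ = [4, 3, 0, 4, 3]  (obs o_1=3)
t=2: δ = [3.014e-05, 4.287e-05, 4.287e-05, 1.072e-04, 2.679e-05]  ψ = [2, 1, 1, 4, 3]  (obs o_2=5)
t=3: δ = [2.977e-06, 5.954e-06, 4.465e-06, 2.093e-06, 5.954e-06]  ψ = [2, 3, 3, 0, 3]  (obs o_3=4)
t=4: δ = [1.550e-07, 1.654e-07, 1.654e-07, 4.135e-07, 8.269e-08]  ψ = [2, 1, 1, 4, 1]  (obs o_4=5)
backtrack: best end state = 3; path = [3, 4, 3, 4, 3]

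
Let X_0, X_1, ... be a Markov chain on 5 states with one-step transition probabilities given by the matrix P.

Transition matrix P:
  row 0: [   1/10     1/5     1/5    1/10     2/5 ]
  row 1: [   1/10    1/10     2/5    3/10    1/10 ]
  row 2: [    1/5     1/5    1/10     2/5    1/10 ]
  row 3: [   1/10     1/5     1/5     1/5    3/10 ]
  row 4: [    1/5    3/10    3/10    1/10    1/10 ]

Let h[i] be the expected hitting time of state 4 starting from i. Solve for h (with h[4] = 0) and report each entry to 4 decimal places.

First-step conditioning: h[4] = 0; for i ≠ 4, h[i] = 1 + Σ_k P[i][k]·h[k].
  h[0] = 1 + 1/10·h[0] + 1/5·h[1] + 1/5·h[2] + 1/10·h[3]
  h[1] = 1 + 1/10·h[0] + 1/10·h[1] + 2/5·h[2] + 3/10·h[3]
  h[2] = 1 + 1/5·h[0] + 1/5·h[1] + 1/10·h[2] + 2/5·h[3]
  h[3] = 1 + 1/10·h[0] + 1/5·h[1] + 1/5·h[2] + 1/5·h[3]
Solving the 4×4 linear system over states ≠ 4 gives exactly h = [1210/313, 14680/2817, 4730/939, 12100/2817, 0] (h[4] = 0 is the target).

h = [3.8658, 5.2112, 5.0373, 4.2953, 0.0000]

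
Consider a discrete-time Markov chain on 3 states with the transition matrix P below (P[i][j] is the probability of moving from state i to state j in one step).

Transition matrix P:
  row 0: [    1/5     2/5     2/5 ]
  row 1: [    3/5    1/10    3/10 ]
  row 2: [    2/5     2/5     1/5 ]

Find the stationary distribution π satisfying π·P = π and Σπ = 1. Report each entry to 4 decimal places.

Balance equations π_j = Σ_i π_i·P[i][j]:
  π_0 = 1/5·π_0 + 3/5·π_1 + 2/5·π_2
  π_1 = 2/5·π_0 + 1/10·π_1 + 2/5·π_2
  normalize: π_0 + π_1 + π_2 = 1
Solving the linear system gives exactly π = [5/13, 4/13, 4/13].

π = [0.3846, 0.3077, 0.3077]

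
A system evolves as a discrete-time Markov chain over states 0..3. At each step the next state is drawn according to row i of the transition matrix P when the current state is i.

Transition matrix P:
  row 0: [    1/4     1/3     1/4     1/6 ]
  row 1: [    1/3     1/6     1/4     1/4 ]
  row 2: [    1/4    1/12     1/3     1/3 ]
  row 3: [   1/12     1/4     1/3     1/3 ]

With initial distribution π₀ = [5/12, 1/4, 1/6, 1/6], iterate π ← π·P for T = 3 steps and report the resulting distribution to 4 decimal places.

t=0: π = [0.4167, 0.2500, 0.1667, 0.1667]
t=1: π = [0.2431, 0.2361, 0.2778, 0.2431]
t=2: π = [0.2292, 0.2043, 0.2934, 0.2731]
t=3: π = [0.2215, 0.2032, 0.2972, 0.2781]

π = [0.2215, 0.2032, 0.2972, 0.2781]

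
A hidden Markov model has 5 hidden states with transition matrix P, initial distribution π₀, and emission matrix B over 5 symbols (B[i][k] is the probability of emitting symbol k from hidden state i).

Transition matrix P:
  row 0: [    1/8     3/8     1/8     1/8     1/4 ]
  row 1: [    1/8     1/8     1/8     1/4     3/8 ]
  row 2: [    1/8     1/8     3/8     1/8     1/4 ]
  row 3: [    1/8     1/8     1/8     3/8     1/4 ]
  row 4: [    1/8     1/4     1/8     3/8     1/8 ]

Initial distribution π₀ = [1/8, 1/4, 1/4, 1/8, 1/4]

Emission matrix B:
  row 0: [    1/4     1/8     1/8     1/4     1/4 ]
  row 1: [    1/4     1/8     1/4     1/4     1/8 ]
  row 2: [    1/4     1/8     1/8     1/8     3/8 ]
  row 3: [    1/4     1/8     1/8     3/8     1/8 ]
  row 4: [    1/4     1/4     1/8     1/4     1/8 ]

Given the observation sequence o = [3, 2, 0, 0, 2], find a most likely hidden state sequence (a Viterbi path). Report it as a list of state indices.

t=0: δ = [3.125e-02, 6.250e-02, 3.125e-02, 4.688e-02, 6.250e-02]  (obs o_0=3)
t=1: δ = [9.766e-04, 3.906e-03, 1.465e-03, 2.930e-03, 2.930e-03]  ψ = [1, 4, 2, 4, 1]  (obs o_1=2)
t=2: δ = [1.221e-04, 1.831e-04, 1.373e-04, 2.747e-04, 3.662e-04]  ψ = [1, 4, 2, 3, 1]  (obs o_2=0)
t=3: δ = [1.144e-05, 2.289e-05, 1.287e-05, 3.433e-05, 1.717e-05]  ψ = [4, 4, 2, 4, 1]  (obs o_3=0)
t=4: δ = [5.364e-07, 1.073e-06, 6.035e-07, 1.609e-06, 1.073e-06]  ψ = [3, 0, 2, 3, 1]  (obs o_4=2)
backtrack: best end state = 3; path = [4, 1, 4, 3, 3]

path = [4, 1, 4, 3, 3]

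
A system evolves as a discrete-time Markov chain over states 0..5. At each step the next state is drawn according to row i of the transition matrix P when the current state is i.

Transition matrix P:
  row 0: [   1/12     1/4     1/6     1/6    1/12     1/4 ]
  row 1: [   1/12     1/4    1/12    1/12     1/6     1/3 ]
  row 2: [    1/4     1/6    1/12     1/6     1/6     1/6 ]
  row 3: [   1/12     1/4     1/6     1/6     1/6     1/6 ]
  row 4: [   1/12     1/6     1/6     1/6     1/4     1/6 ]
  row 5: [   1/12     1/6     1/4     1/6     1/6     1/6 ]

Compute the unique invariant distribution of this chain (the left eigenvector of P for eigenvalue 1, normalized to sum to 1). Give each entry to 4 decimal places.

Balance equations π_j = Σ_i π_i·P[i][j]:
  π_0 = 1/12·π_0 + 1/12·π_1 + 1/4·π_2 + 1/12·π_3 + 1/12·π_4 + 1/12·π_5
  π_1 = 1/4·π_0 + 1/4·π_1 + 1/6·π_2 + 1/4·π_3 + 1/6·π_4 + 1/6·π_5
  π_2 = 1/6·π_0 + 1/12·π_1 + 1/12·π_2 + 1/6·π_3 + 1/6·π_4 + 1/4·π_5
  π_3 = 1/6·π_0 + 1/12·π_1 + 1/6·π_2 + 1/6·π_3 + 1/6·π_4 + 1/6·π_5
  π_4 = 1/12·π_0 + 1/6·π_1 + 1/6·π_2 + 1/6·π_3 + 1/4·π_4 + 1/6·π_5
  normalize: π_0 + π_1 + π_2 + π_3 + π_4 + π_5 = 1
Solving the linear system gives exactly π = [1044/9575, 1966/9575, 2953/19150, 1432/9575, 1646/9575, 4021/19150].

π = [0.1090, 0.2053, 0.1542, 0.1496, 0.1719, 0.2100]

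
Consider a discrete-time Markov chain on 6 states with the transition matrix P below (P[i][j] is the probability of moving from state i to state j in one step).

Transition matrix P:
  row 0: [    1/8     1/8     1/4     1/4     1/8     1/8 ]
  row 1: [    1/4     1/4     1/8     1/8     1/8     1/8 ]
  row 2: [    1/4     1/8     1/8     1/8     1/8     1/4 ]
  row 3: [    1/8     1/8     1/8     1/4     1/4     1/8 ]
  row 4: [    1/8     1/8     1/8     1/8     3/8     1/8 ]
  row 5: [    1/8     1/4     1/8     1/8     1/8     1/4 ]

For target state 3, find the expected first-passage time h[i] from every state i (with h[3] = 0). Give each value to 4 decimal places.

First-step conditioning: h[3] = 0; for i ≠ 3, h[i] = 1 + Σ_k P[i][k]·h[k].
  h[0] = 1 + 1/8·h[0] + 1/8·h[1] + 1/4·h[2] + 1/8·h[4] + 1/8·h[5]
  h[1] = 1 + 1/4·h[0] + 1/4·h[1] + 1/8·h[2] + 1/8·h[4] + 1/8·h[5]
  h[2] = 1 + 1/4·h[0] + 1/8·h[1] + 1/8·h[2] + 1/8·h[4] + 1/4·h[5]
  h[4] = 1 + 1/8·h[0] + 1/8·h[1] + 1/8·h[2] + 3/8·h[4] + 1/8·h[5]
  h[5] = 1 + 1/8·h[0] + 1/4·h[1] + 1/8·h[2] + 1/8·h[4] + 1/4·h[5]
Solving the 5×5 linear system over states ≠ 3 gives exactly h = [6, 3030/449, 3036/449, 0, 3086/449, 3078/449] (h[3] = 0 is the target).

h = [6.0000, 6.7483, 6.7617, 0.0000, 6.8731, 6.8552]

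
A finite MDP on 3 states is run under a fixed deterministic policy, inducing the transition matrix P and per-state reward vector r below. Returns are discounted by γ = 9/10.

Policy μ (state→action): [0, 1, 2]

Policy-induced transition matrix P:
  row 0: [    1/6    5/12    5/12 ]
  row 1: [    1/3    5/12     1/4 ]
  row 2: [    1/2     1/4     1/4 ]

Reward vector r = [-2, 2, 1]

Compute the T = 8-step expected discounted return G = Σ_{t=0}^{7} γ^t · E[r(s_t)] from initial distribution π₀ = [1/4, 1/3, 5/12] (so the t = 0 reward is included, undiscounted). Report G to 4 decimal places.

G = 2.2714

t=0: π = [0.2500, 0.3333, 0.4167], E[r] = 0.5833, γ^t·E[r] = 0.583333, running G = 0.583333
t=1: π = [0.3611, 0.3472, 0.2917], E[r] = 0.2639, γ^t·E[r] = 0.237500, running G = 0.820833
t=2: π = [0.3218, 0.3681, 0.3102], E[r] = 0.4028, γ^t·E[r] = 0.326250, running G = 1.147083
t=3: π = [0.3314, 0.3650, 0.3036], E[r] = 0.3708, γ^t·E[r] = 0.270281, running G = 1.417365
t=4: π = [0.3287, 0.3661, 0.3052], E[r] = 0.3800, γ^t·E[r] = 0.249286, running G = 1.666651
t=5: π = [0.3294, 0.3658, 0.3048], E[r] = 0.3775, γ^t·E[r] = 0.222927, running G = 1.889578
t=6: π = [0.3292, 0.3659, 0.3049], E[r] = 0.3782, γ^t·E[r] = 0.200985, running G = 2.090562
t=7: π = [0.3293, 0.3658, 0.3049], E[r] = 0.3780, γ^t·E[r] = 0.180802, running G = 2.271364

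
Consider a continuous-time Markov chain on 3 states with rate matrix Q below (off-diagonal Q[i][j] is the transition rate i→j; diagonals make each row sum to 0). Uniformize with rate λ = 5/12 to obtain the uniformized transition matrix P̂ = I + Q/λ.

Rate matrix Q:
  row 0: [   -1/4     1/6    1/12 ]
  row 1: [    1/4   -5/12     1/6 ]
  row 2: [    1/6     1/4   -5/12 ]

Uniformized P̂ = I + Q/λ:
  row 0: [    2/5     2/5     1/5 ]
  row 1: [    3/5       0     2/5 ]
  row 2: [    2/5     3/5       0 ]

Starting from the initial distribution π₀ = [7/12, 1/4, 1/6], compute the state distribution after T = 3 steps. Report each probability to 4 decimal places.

t=0: π = [0.5833, 0.2500, 0.1667]
t=1: π = [0.4500, 0.3333, 0.2167]
t=2: π = [0.4667, 0.3100, 0.2233]
t=3: π = [0.4620, 0.3207, 0.2173]

π = [0.4620, 0.3207, 0.2173]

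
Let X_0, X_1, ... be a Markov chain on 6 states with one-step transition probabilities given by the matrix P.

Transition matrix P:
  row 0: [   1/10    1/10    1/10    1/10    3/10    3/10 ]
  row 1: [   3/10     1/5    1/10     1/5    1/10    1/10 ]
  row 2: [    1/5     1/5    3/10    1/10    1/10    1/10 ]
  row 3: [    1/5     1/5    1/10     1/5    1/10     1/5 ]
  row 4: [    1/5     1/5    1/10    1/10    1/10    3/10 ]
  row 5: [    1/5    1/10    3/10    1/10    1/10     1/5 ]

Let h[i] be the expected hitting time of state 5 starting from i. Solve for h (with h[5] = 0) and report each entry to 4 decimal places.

First-step conditioning: h[5] = 0; for i ≠ 5, h[i] = 1 + Σ_k P[i][k]·h[k].
  h[0] = 1 + 1/10·h[0] + 1/10·h[1] + 1/10·h[2] + 1/10·h[3] + 3/10·h[4]
  h[1] = 1 + 3/10·h[0] + 1/5·h[1] + 1/10·h[2] + 1/5·h[3] + 1/10·h[4]
  h[2] = 1 + 1/5·h[0] + 1/5·h[1] + 3/10·h[2] + 1/10·h[3] + 1/10·h[4]
  h[3] = 1 + 1/5·h[0] + 1/5·h[1] + 1/10·h[2] + 1/5·h[3] + 1/10·h[4]
  h[4] = 1 + 1/5·h[0] + 1/5·h[1] + 1/10·h[2] + 1/10·h[3] + 1/10·h[4]
Solving the 5×5 linear system over states ≠ 5 gives exactly h = [1568/361, 9664/1805, 1998/361, 1776/361, 7992/1805, 0] (h[5] = 0 is the target).

h = [4.3435, 5.3540, 5.5346, 4.9197, 4.4277, 0.0000]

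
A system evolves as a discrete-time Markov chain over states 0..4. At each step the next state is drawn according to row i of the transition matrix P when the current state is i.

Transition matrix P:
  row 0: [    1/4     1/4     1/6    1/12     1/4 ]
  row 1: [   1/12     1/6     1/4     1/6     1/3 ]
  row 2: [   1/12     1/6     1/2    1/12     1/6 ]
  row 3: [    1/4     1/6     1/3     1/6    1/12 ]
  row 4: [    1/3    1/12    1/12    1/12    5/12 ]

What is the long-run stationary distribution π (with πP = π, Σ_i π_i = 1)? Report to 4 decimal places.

π = [0.2017, 0.1611, 0.2629, 0.1056, 0.2687]

Balance equations π_j = Σ_i π_i·P[i][j]:
  π_0 = 1/4·π_0 + 1/12·π_1 + 1/12·π_2 + 1/4·π_3 + 1/3·π_4
  π_1 = 1/4·π_0 + 1/6·π_1 + 1/6·π_2 + 1/6·π_3 + 1/12·π_4
  π_2 = 1/6·π_0 + 1/4·π_1 + 1/2·π_2 + 1/3·π_3 + 1/12·π_4
  π_3 = 1/12·π_0 + 1/6·π_1 + 1/12·π_2 + 1/6·π_3 + 1/12·π_4
  normalize: π_0 + π_1 + π_2 + π_3 + π_4 = 1
Solving the linear system gives exactly π = [2343/11615, 1871/11615, 3054/11615, 1226/11615, 3121/11615].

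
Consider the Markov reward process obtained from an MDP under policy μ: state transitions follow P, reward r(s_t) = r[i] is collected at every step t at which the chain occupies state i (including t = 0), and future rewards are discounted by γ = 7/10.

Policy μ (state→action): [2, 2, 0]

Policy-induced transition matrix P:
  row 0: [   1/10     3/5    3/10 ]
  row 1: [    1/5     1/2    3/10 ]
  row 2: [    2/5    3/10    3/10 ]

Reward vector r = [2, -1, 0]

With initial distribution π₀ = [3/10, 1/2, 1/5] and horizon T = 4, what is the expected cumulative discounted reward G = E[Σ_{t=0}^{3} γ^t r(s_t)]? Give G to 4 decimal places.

G = 0.0622

t=0: π = [0.3000, 0.5000, 0.2000], E[r] = 0.1000, γ^t·E[r] = 0.100000, running G = 0.100000
t=1: π = [0.2100, 0.4900, 0.3000], E[r] = -0.0700, γ^t·E[r] = -0.049000, running G = 0.051000
t=2: π = [0.2390, 0.4610, 0.3000], E[r] = 0.0170, γ^t·E[r] = 0.008330, running G = 0.059330
t=3: π = [0.2361, 0.4639, 0.3000], E[r] = 0.0083, γ^t·E[r] = 0.002847, running G = 0.062177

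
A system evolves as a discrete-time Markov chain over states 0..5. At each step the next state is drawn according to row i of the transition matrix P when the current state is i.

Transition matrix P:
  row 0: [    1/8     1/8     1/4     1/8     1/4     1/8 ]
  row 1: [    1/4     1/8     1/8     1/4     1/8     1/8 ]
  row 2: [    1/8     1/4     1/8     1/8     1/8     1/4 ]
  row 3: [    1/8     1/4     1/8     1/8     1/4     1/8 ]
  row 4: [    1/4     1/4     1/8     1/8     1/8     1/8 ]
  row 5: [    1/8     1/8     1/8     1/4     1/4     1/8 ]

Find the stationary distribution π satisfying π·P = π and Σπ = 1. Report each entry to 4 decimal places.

π = [0.1715, 0.1872, 0.1464, 0.1663, 0.1851, 0.1433]

Balance equations π_j = Σ_i π_i·P[i][j]:
  π_0 = 1/8·π_0 + 1/4·π_1 + 1/8·π_2 + 1/8·π_3 + 1/4·π_4 + 1/8·π_5
  π_1 = 1/8·π_0 + 1/8·π_1 + 1/4·π_2 + 1/4·π_3 + 1/4·π_4 + 1/8·π_5
  π_2 = 1/4·π_0 + 1/8·π_1 + 1/8·π_2 + 1/8·π_3 + 1/8·π_4 + 1/8·π_5
  π_3 = 1/8·π_0 + 1/4·π_1 + 1/8·π_2 + 1/8·π_3 + 1/8·π_4 + 1/4·π_5
  π_4 = 1/4·π_0 + 1/8·π_1 + 1/8·π_2 + 1/4·π_3 + 1/8·π_4 + 1/4·π_5
  normalize: π_0 + π_1 + π_2 + π_3 + π_4 + π_5 = 1
Solving the linear system gives exactly π = [41/239, 179/956, 35/239, 159/956, 177/956, 137/956].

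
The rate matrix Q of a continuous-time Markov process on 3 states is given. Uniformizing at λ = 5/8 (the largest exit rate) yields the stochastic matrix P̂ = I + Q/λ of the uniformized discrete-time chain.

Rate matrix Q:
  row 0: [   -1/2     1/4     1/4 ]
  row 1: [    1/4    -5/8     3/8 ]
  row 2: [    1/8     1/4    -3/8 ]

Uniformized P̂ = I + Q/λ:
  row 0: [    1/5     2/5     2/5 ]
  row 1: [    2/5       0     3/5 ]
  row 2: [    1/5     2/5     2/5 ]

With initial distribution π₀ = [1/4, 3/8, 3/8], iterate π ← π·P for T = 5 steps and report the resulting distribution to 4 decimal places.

π = [0.2576, 0.2848, 0.4576]

t=0: π = [0.2500, 0.3750, 0.3750]
t=1: π = [0.2750, 0.2500, 0.4750]
t=2: π = [0.2500, 0.3000, 0.4500]
t=3: π = [0.2600, 0.2800, 0.4600]
t=4: π = [0.2560, 0.2880, 0.4560]
t=5: π = [0.2576, 0.2848, 0.4576]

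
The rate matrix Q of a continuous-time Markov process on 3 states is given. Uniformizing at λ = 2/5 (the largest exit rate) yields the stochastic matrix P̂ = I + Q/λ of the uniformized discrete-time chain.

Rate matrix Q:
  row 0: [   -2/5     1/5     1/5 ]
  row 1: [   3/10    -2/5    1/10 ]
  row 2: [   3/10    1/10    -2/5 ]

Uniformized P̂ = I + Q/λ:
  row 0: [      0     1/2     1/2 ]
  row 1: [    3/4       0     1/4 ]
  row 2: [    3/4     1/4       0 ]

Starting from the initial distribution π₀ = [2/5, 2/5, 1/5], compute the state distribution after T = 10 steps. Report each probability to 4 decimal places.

t=0: π = [0.4000, 0.4000, 0.2000]
t=1: π = [0.4500, 0.2500, 0.3000]
t=2: π = [0.4125, 0.3000, 0.2875]
t=3: π = [0.4406, 0.2781, 0.2813]
t=4: π = [0.4195, 0.2906, 0.2898]
t=5: π = [0.4354, 0.2822, 0.2824]
t=6: π = [0.4235, 0.2883, 0.2882]
t=7: π = [0.4324, 0.2838, 0.2838]
t=8: π = [0.4257, 0.2871, 0.2871]
t=9: π = [0.4307, 0.2846, 0.2846]
t=10: π = [0.4270, 0.2865, 0.2865]

π = [0.4270, 0.2865, 0.2865]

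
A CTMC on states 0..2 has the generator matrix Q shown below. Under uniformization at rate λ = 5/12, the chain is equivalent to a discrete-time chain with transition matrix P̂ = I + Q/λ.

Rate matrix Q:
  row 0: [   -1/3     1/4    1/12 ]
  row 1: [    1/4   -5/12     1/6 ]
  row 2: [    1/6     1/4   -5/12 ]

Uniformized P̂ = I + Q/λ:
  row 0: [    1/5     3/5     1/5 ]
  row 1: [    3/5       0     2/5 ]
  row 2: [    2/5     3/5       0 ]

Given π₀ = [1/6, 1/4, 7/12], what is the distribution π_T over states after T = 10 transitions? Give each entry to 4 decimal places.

t=0: π = [0.1667, 0.2500, 0.5833]
t=1: π = [0.4167, 0.4500, 0.1333]
t=2: π = [0.4067, 0.3300, 0.2633]
t=3: π = [0.3847, 0.4020, 0.2133]
t=4: π = [0.4035, 0.3588, 0.2377]
t=5: π = [0.3911, 0.3847, 0.2242]
t=6: π = [0.3987, 0.3692, 0.2321]
t=7: π = [0.3941, 0.3785, 0.2274]
t=8: π = [0.3969, 0.3729, 0.2302]
t=9: π = [0.3952, 0.3763, 0.2285]
t=10: π = [0.3962, 0.3742, 0.2295]

π = [0.3962, 0.3742, 0.2295]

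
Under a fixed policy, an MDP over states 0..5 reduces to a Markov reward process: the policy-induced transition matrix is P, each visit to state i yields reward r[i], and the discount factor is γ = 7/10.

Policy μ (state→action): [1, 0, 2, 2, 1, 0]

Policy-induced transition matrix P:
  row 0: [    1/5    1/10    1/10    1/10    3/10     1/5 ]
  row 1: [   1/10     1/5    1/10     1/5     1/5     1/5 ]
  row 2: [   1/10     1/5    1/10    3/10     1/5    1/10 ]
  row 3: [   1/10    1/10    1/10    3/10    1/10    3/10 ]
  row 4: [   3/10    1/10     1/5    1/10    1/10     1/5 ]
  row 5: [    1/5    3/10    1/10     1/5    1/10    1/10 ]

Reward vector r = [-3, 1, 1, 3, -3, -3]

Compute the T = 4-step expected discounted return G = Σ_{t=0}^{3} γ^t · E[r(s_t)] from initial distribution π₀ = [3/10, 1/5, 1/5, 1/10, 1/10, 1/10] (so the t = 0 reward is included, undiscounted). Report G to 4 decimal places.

t=0: π = [0.3000, 0.2000, 0.2000, 0.1000, 0.1000, 0.1000], E[r] = -0.8000, γ^t·E[r] = -0.800000, running G = -0.800000
t=1: π = [0.1600, 0.1600, 0.1100, 0.1900, 0.2000, 0.1800], E[r] = -0.7800, γ^t·E[r] = -0.546000, running G = -1.346000
t=2: π = [0.1740, 0.1630, 0.1200, 0.1940, 0.1590, 0.1900], E[r] = -0.7040, γ^t·E[r] = -0.344960, running G = -1.690960
t=3: π = [0.1682, 0.1663, 0.1159, 0.1981, 0.1631, 0.1884], E[r] = -0.6826, γ^t·E[r] = -0.234132, running G = -1.925092

G = -1.9251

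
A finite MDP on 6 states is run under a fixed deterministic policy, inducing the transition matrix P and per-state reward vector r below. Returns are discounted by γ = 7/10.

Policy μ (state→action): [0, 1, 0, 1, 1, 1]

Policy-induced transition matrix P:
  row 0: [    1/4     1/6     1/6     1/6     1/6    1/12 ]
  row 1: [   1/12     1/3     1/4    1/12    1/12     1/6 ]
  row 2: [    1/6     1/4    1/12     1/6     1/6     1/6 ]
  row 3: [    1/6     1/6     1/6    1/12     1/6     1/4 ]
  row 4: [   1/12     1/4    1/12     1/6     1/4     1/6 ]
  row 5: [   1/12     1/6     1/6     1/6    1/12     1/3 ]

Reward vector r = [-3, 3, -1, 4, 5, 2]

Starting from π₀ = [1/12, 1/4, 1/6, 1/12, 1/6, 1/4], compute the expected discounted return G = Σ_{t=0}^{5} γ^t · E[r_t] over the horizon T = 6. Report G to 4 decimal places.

G = 5.5379

t=0: π = [0.0833, 0.2500, 0.1667, 0.0833, 0.1667, 0.2500], E[r] = 2.0000, γ^t·E[r] = 2.000000, running G = 2.000000
t=1: π = [0.1181, 0.2361, 0.1597, 0.1389, 0.1389, 0.2083], E[r] = 1.8611, γ^t·E[r] = 1.302778, running G = 3.302778
t=2: π = [0.1279, 0.2309, 0.1615, 0.1354, 0.1412, 0.2031], E[r] = 1.8015, γ^t·E[r] = 0.882737, running G = 4.185515
t=3: π = [0.1294, 0.2304, 0.1607, 0.1361, 0.1423, 0.2011], E[r] = 1.8004, γ^t·E[r] = 0.617552, running G = 4.803067
t=4: π = [0.1296, 0.2303, 0.1606, 0.1361, 0.1426, 0.2008], E[r] = 1.8002, γ^t·E[r] = 0.432232, running G = 5.235300
t=5: π = [0.1297, 0.2303, 0.1606, 0.1361, 0.1426, 0.2007], E[r] = 1.8003, γ^t·E[r] = 0.302582, running G = 5.537882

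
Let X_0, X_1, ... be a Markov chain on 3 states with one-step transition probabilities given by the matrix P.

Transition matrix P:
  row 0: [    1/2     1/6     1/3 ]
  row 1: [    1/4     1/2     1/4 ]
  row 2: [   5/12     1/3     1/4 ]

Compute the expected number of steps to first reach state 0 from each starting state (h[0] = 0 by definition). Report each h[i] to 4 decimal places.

First-step conditioning: h[0] = 0; for i ≠ 0, h[i] = 1 + Σ_k P[i][k]·h[k].
  h[1] = 1 + 1/2·h[1] + 1/4·h[2]
  h[2] = 1 + 1/3·h[1] + 1/4·h[2]
Solving the 2×2 linear system over states ≠ 0 gives exactly h = [0, 24/7, 20/7] (h[0] = 0 is the target).

h = [0.0000, 3.4286, 2.8571]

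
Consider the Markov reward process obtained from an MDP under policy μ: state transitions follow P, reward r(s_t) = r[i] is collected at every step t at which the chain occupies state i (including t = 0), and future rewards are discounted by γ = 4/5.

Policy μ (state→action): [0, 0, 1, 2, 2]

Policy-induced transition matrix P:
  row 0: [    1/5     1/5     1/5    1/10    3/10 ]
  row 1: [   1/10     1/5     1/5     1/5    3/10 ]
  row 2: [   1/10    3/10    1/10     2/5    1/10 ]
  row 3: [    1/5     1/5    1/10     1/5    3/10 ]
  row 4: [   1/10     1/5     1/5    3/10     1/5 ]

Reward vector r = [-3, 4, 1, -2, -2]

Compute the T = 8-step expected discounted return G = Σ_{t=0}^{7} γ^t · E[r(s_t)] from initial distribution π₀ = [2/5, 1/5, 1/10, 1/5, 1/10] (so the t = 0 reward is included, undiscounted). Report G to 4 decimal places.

t=0: π = [0.4000, 0.2000, 0.1000, 0.2000, 0.1000], E[r] = -0.9000, γ^t·E[r] = -0.900000, running G = -0.900000
t=1: π = [0.1600, 0.2100, 0.1700, 0.1900, 0.2700], E[r] = -0.3900, γ^t·E[r] = -0.312000, running G = -1.212000
t=2: π = [0.1350, 0.2170, 0.1640, 0.2450, 0.2390], E[r] = -0.3410, γ^t·E[r] = -0.218240, running G = -1.430240
t=3: π = [0.1380, 0.2164, 0.1591, 0.2432, 0.2433], E[r] = -0.3623, γ^t·E[r] = -0.185498, running G = -1.615738
t=4: π = [0.1381, 0.2159, 0.1598, 0.2424, 0.2439], E[r] = -0.3634, γ^t·E[r] = -0.148828, running G = -1.764566
t=5: π = [0.1380, 0.2160, 0.1598, 0.2425, 0.2437], E[r] = -0.3628, γ^t·E[r] = -0.118889, running G = -1.883455
t=6: π = [0.1381, 0.2160, 0.1598, 0.2425, 0.2437], E[r] = -0.3629, γ^t·E[r] = -0.095127, running G = -1.978582
t=7: π = [0.1381, 0.2160, 0.1598, 0.2425, 0.2437], E[r] = -0.3629, γ^t·E[r] = -0.076102, running G = -2.054684

G = -2.0547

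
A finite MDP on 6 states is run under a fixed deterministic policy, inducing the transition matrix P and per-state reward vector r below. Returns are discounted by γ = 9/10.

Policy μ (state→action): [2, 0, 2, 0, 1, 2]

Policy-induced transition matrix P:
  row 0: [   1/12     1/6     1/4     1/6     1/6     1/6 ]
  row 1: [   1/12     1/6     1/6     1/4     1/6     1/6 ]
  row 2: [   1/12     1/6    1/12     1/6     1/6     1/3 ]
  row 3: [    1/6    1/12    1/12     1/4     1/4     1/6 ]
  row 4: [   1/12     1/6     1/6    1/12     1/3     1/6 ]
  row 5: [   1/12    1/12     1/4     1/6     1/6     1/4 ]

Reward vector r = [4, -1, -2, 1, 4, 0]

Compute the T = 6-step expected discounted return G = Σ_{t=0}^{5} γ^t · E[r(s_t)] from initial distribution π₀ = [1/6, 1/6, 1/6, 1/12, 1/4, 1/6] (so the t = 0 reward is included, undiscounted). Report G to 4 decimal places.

t=0: π = [0.1667, 0.1667, 0.1667, 0.0833, 0.2500, 0.1667], E[r] = 1.2500, γ^t·E[r] = 1.250000, running G = 1.250000
t=1: π = [0.0903, 0.1458, 0.1736, 0.1667, 0.2153, 0.2083], E[r] = 0.8958, γ^t·E[r] = 0.806250, running G = 2.056250
t=2: π = [0.0972, 0.1354, 0.1632, 0.1748, 0.2164, 0.2130], E[r] = 0.9676, γ^t·E[r] = 0.783750, running G = 2.840000
t=3: π = [0.0979, 0.1344, 0.1644, 0.1745, 0.2173, 0.2116], E[r] = 0.9722, γ^t·E[r] = 0.708750, running G = 3.548750
t=4: π = [0.0979, 0.1345, 0.1642, 0.1743, 0.2174, 0.2117], E[r] = 0.9725, γ^t·E[r] = 0.638086, running G = 4.186836
t=5: π = [0.0979, 0.1345, 0.1643, 0.1743, 0.2174, 0.2117], E[r] = 0.9724, γ^t·E[r] = 0.574202, running G = 4.761038

G = 4.7610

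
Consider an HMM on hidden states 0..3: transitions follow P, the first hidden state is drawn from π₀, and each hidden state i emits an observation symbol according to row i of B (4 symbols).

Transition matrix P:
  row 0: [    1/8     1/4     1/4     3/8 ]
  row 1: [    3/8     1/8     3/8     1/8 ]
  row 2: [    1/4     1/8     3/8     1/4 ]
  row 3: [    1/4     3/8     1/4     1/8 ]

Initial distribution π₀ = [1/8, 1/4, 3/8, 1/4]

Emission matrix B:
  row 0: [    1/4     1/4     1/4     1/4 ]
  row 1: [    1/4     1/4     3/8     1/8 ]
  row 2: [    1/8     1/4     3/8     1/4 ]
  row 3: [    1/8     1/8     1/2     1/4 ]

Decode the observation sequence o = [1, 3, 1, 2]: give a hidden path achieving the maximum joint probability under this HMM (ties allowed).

path = [2, 2, 2, 2]

t=0: δ = [3.125e-02, 6.250e-02, 9.375e-02, 3.125e-02]  (obs o_0=1)
t=1: δ = [5.859e-03, 1.465e-03, 8.789e-03, 5.859e-03]  ψ = [1, 2, 2, 2]  (obs o_1=3)
t=2: δ = [5.493e-04, 5.493e-04, 8.240e-04, 2.747e-04]  ψ = [2, 3, 2, 0]  (obs o_2=1)
t=3: δ = [5.150e-05, 5.150e-05, 1.159e-04, 1.030e-04]  ψ = [1, 0, 2, 0]  (obs o_3=2)
backtrack: best end state = 2; path = [2, 2, 2, 2]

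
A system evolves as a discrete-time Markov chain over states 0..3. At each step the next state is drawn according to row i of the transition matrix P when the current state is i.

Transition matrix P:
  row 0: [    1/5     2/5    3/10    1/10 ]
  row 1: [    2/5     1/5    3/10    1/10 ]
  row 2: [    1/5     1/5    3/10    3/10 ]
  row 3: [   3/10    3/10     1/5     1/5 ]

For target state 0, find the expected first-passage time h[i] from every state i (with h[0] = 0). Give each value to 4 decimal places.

h = [0.0000, 3.0667, 3.7333, 3.3333]

First-step conditioning: h[0] = 0; for i ≠ 0, h[i] = 1 + Σ_k P[i][k]·h[k].
  h[1] = 1 + 1/5·h[1] + 3/10·h[2] + 1/10·h[3]
  h[2] = 1 + 1/5·h[1] + 3/10·h[2] + 3/10·h[3]
  h[3] = 1 + 3/10·h[1] + 1/5·h[2] + 1/5·h[3]
Solving the 3×3 linear system over states ≠ 0 gives exactly h = [0, 46/15, 56/15, 10/3] (h[0] = 0 is the target).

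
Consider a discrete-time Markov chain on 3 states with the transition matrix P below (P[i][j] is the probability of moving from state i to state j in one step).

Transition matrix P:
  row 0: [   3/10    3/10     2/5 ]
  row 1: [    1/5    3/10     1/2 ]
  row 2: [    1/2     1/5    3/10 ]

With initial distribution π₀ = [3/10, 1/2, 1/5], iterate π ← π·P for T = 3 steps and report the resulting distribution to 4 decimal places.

t=0: π = [0.3000, 0.5000, 0.2000]
t=1: π = [0.2900, 0.2800, 0.4300]
t=2: π = [0.3580, 0.2570, 0.3850]
t=3: π = [0.3513, 0.2615, 0.3872]

π = [0.3513, 0.2615, 0.3872]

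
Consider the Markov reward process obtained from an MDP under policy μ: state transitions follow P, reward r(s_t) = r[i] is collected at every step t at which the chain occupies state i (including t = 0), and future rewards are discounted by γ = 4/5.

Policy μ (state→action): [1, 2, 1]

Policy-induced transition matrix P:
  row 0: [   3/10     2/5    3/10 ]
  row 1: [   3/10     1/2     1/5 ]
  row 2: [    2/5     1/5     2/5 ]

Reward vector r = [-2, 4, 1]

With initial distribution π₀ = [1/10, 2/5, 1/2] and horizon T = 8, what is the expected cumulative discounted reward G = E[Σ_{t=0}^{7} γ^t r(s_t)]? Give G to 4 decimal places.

G = 5.3725

t=0: π = [0.1000, 0.4000, 0.5000], E[r] = 1.9000, γ^t·E[r] = 1.900000, running G = 1.900000
t=1: π = [0.3500, 0.3400, 0.3100], E[r] = 0.9700, γ^t·E[r] = 0.776000, running G = 2.676000
t=2: π = [0.3310, 0.3720, 0.2970], E[r] = 1.1230, γ^t·E[r] = 0.718720, running G = 3.394720
t=3: π = [0.3297, 0.3778, 0.2925], E[r] = 1.1443, γ^t·E[r] = 0.585882, running G = 3.980602
t=4: π = [0.3293, 0.3793, 0.2915], E[r] = 1.1501, γ^t·E[r] = 0.471077, running G = 4.451678
t=5: π = [0.3291, 0.3796, 0.2912], E[r] = 1.1515, γ^t·E[r] = 0.377311, running G = 4.828989
t=6: π = [0.3291, 0.3797, 0.2912], E[r] = 1.1518, γ^t·E[r] = 0.301936, running G = 5.130925
t=7: π = [0.3291, 0.3797, 0.2911], E[r] = 1.1519, γ^t·E[r] = 0.241565, running G = 5.372490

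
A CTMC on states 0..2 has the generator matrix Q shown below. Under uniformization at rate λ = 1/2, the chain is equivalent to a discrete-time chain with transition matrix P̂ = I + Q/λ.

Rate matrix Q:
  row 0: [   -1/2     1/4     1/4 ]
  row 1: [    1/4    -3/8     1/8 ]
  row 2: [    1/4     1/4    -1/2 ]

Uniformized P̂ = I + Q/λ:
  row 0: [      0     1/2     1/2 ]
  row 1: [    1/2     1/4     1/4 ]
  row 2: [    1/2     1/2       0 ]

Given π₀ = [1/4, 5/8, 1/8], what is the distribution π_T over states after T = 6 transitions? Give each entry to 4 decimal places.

π = [0.3320, 0.4001, 0.2679]

t=0: π = [0.2500, 0.6250, 0.1250]
t=1: π = [0.3750, 0.3438, 0.2813]
t=2: π = [0.3125, 0.4141, 0.2734]
t=3: π = [0.3438, 0.3965, 0.2598]
t=4: π = [0.3281, 0.4009, 0.2710]
t=5: π = [0.3359, 0.3998, 0.2643]
t=6: π = [0.3320, 0.4001, 0.2679]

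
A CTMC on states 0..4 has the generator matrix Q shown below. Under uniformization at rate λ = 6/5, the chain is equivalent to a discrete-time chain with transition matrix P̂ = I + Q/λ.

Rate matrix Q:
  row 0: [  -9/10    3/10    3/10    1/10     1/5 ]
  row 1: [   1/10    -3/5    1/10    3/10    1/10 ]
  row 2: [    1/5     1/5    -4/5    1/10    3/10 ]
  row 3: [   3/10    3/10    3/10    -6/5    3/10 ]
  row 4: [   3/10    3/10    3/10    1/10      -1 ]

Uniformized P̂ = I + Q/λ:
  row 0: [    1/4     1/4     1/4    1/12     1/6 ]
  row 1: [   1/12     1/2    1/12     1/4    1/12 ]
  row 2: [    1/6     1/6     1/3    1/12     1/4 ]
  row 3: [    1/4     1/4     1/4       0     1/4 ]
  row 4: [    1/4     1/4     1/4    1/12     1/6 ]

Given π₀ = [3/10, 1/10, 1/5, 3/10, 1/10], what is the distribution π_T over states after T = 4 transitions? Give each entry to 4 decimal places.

π = [0.1809, 0.3078, 0.2176, 0.1239, 0.1698]

t=0: π = [0.3000, 0.1000, 0.2000, 0.3000, 0.1000]
t=1: π = [0.2167, 0.2583, 0.2500, 0.0750, 0.2000]
t=2: π = [0.1861, 0.2938, 0.2278, 0.1201, 0.1722]
t=3: π = [0.1821, 0.3045, 0.2200, 0.1223, 0.1712]
t=4: π = [0.1809, 0.3078, 0.2176, 0.1239, 0.1698]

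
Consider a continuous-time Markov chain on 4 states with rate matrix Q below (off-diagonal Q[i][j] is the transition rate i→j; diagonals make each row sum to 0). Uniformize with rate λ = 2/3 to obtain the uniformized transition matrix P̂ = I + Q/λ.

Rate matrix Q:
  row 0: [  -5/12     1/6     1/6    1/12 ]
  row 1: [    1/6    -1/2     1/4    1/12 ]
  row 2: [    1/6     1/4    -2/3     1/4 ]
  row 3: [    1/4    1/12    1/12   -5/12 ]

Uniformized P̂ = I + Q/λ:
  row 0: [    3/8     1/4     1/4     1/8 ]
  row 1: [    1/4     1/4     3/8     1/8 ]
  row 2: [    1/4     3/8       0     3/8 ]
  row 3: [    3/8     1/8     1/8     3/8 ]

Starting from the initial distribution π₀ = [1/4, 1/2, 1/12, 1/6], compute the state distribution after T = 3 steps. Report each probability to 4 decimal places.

π = [0.3188, 0.2437, 0.2054, 0.2321]

t=0: π = [0.2500, 0.5000, 0.0833, 0.1667]
t=1: π = [0.3021, 0.2396, 0.2708, 0.1875]
t=2: π = [0.3112, 0.2604, 0.1888, 0.2396]
t=3: π = [0.3188, 0.2437, 0.2054, 0.2321]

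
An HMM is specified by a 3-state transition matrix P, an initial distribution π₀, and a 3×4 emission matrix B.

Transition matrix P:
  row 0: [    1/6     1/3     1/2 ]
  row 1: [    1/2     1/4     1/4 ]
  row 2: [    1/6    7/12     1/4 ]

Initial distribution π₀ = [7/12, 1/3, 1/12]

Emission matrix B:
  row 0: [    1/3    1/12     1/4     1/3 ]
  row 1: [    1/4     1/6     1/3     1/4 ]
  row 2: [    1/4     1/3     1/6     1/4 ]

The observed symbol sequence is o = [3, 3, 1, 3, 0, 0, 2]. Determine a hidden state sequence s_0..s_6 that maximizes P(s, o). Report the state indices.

t=0: δ = [1.944e-01, 8.333e-02, 2.083e-02]  (obs o_0=3)
t=1: δ = [1.389e-02, 1.620e-02, 2.431e-02]  ψ = [1, 0, 0]  (obs o_1=3)
t=2: δ = [6.752e-04, 2.363e-03, 2.315e-03]  ψ = [1, 2, 0]  (obs o_2=1)
t=3: δ = [3.938e-04, 3.376e-04, 1.477e-04]  ψ = [1, 2, 1]  (obs o_3=3)
t=4: δ = [5.626e-05, 3.282e-05, 4.923e-05]  ψ = [1, 0, 0]  (obs o_4=0)
t=5: δ = [5.470e-06, 7.179e-06, 7.033e-06]  ψ = [1, 2, 0]  (obs o_5=0)
t=6: δ = [8.974e-07, 1.368e-06, 4.558e-07]  ψ = [1, 2, 0]  (obs o_6=2)
backtrack: best end state = 1; path = [1, 0, 2, 1, 0, 2, 1]

path = [1, 0, 2, 1, 0, 2, 1]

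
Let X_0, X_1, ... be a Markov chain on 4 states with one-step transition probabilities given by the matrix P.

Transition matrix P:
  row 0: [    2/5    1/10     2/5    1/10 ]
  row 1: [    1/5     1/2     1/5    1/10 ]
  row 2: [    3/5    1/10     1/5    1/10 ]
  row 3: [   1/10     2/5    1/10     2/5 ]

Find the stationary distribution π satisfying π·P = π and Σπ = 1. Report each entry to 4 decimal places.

π = [0.3611, 0.2381, 0.2579, 0.1429]

Balance equations π_j = Σ_i π_i·P[i][j]:
  π_0 = 2/5·π_0 + 1/5·π_1 + 3/5·π_2 + 1/10·π_3
  π_1 = 1/10·π_0 + 1/2·π_1 + 1/10·π_2 + 2/5·π_3
  π_2 = 2/5·π_0 + 1/5·π_1 + 1/5·π_2 + 1/10·π_3
  normalize: π_0 + π_1 + π_2 + π_3 = 1
Solving the linear system gives exactly π = [13/36, 5/21, 65/252, 1/7].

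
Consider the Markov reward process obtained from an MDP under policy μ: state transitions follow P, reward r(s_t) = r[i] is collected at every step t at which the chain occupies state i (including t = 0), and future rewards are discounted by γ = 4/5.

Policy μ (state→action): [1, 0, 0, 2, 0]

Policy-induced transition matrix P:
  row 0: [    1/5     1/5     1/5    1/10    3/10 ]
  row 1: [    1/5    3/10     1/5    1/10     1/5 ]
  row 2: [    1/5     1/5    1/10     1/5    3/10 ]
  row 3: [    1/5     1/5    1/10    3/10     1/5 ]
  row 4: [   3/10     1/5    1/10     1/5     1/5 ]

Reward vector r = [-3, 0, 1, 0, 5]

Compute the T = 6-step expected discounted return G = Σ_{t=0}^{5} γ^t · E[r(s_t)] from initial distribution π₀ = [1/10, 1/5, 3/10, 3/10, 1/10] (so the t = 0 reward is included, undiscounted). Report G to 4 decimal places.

G = 2.2919

t=0: π = [0.1000, 0.2000, 0.3000, 0.3000, 0.1000], E[r] = 0.5000, γ^t·E[r] = 0.500000, running G = 0.500000
t=1: π = [0.2100, 0.2200, 0.1300, 0.2000, 0.2400], E[r] = 0.7000, γ^t·E[r] = 0.560000, running G = 1.060000
t=2: π = [0.2240, 0.2220, 0.1430, 0.1770, 0.2340], E[r] = 0.6410, γ^t·E[r] = 0.410240, running G = 1.470240
t=3: π = [0.2234, 0.2222, 0.1446, 0.1731, 0.2367], E[r] = 0.6579, γ^t·E[r] = 0.336845, running G = 1.807085
t=4: π = [0.2237, 0.2222, 0.1446, 0.1728, 0.2368], E[r] = 0.6576, γ^t·E[r] = 0.269332, running G = 2.076417
t=5: π = [0.2237, 0.2222, 0.1446, 0.1727, 0.2368], E[r] = 0.6577, γ^t·E[r] = 0.215503, running G = 2.291921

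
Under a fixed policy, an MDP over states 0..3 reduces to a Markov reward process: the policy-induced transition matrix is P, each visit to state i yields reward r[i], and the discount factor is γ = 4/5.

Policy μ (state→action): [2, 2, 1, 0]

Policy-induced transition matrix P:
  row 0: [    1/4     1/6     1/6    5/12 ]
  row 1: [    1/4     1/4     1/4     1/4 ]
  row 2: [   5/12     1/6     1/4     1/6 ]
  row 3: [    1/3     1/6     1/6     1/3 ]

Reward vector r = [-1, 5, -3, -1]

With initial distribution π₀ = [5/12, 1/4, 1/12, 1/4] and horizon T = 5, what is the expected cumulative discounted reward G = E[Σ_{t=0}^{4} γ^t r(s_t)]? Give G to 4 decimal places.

t=0: π = [0.4167, 0.2500, 0.0833, 0.2500], E[r] = 0.3333, γ^t·E[r] = 0.333333, running G = 0.333333
t=1: π = [0.2847, 0.1875, 0.1944, 0.3333], E[r] = -0.2639, γ^t·E[r] = -0.211111, running G = 0.122222
t=2: π = [0.3102, 0.1823, 0.1985, 0.3090], E[r] = -0.3032, γ^t·E[r] = -0.194074, running G = -0.071852
t=3: π = [0.3088, 0.1819, 0.1984, 0.3109], E[r] = -0.3057, γ^t·E[r] = -0.156494, running G = -0.228346
t=4: π = [0.3090, 0.1818, 0.1984, 0.3108], E[r] = -0.3058, γ^t·E[r] = -0.125248, running G = -0.353593

G = -0.3536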